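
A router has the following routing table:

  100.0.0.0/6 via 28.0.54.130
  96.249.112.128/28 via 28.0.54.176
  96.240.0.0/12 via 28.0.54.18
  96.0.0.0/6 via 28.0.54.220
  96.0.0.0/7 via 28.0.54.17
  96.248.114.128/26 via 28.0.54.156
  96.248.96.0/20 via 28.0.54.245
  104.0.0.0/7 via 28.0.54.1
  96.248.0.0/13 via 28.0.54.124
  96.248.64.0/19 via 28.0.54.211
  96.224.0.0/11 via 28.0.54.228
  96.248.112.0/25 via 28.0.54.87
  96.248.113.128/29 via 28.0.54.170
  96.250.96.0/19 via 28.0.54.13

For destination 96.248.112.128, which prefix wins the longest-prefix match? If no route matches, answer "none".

Entries matching 96.248.112.128:
  96.0.0.0/6 (96.0.0.0 - 99.255.255.255)
  96.0.0.0/7 (96.0.0.0 - 97.255.255.255)
  96.224.0.0/11 (96.224.0.0 - 96.255.255.255)
  96.240.0.0/12 (96.240.0.0 - 96.255.255.255)
  96.248.0.0/13 (96.248.0.0 - 96.255.255.255)
Most specific is 96.248.0.0/13.

96.248.0.0/13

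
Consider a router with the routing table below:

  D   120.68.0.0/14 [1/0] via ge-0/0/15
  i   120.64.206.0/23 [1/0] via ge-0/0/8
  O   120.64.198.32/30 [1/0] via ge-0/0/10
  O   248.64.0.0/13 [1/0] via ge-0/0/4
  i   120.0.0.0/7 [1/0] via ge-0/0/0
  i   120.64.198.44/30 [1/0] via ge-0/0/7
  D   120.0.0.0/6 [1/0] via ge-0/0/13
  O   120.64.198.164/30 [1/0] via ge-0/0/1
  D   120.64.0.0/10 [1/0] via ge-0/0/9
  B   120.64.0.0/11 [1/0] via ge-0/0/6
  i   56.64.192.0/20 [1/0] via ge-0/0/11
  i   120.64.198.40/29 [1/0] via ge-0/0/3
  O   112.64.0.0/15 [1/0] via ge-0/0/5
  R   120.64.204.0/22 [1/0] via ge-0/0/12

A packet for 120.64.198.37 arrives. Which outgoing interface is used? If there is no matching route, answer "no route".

ge-0/0/6

Routes whose prefix contains 120.64.198.37:
  120.0.0.0/6 (120.0.0.0 - 123.255.255.255) -> ge-0/0/13
  120.0.0.0/7 (120.0.0.0 - 121.255.255.255) -> ge-0/0/0
  120.64.0.0/10 (120.64.0.0 - 120.127.255.255) -> ge-0/0/9
  120.64.0.0/11 (120.64.0.0 - 120.95.255.255) -> ge-0/0/6
More-specific entries that do NOT match:
  120.64.198.32/30 (120.64.198.32 - 120.64.198.35) does not contain 120.64.198.37
  120.64.198.44/30 (120.64.198.44 - 120.64.198.47) does not contain 120.64.198.37
  120.64.198.164/30 (120.64.198.164 - 120.64.198.167) does not contain 120.64.198.37
  120.64.198.40/29 (120.64.198.40 - 120.64.198.47) does not contain 120.64.198.37
  120.64.206.0/23 (120.64.206.0 - 120.64.207.255) does not contain 120.64.198.37
  120.64.204.0/22 (120.64.204.0 - 120.64.207.255) does not contain 120.64.198.37
  56.64.192.0/20 (56.64.192.0 - 56.64.207.255) does not contain 120.64.198.37
  112.64.0.0/15 (112.64.0.0 - 112.65.255.255) does not contain 120.64.198.37
  120.68.0.0/14 (120.68.0.0 - 120.71.255.255) does not contain 120.64.198.37
  248.64.0.0/13 (248.64.0.0 - 248.71.255.255) does not contain 120.64.198.37
Longest matching prefix is /11 -> interface ge-0/0/6.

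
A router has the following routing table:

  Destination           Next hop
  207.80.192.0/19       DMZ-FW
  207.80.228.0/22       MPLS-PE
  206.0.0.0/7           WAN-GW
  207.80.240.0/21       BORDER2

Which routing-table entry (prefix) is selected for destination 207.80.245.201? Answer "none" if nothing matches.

207.80.240.0/21

Entries matching 207.80.245.201:
  206.0.0.0/7 (206.0.0.0 - 207.255.255.255)
  207.80.240.0/21 (207.80.240.0 - 207.80.247.255)
Most specific is 207.80.240.0/21.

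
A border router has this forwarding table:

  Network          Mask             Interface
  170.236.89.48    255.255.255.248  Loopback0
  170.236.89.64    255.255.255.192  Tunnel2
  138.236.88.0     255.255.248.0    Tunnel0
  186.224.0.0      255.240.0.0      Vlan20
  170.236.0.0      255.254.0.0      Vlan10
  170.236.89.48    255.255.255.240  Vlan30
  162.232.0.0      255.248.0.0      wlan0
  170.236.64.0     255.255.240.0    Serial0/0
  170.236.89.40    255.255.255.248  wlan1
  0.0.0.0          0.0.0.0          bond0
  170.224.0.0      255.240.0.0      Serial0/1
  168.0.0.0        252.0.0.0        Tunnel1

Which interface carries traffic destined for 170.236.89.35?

Vlan10

Routes whose prefix contains 170.236.89.35:
  0.0.0.0/0 (default, matches everything) -> bond0
  168.0.0.0/6 (168.0.0.0 - 171.255.255.255) -> Tunnel1
  170.224.0.0/12 (170.224.0.0 - 170.239.255.255) -> Serial0/1
  170.236.0.0/15 (170.236.0.0 - 170.237.255.255) -> Vlan10
More-specific entries that do NOT match:
  170.236.89.48/29 (170.236.89.48 - 170.236.89.55) does not contain 170.236.89.35
  170.236.89.40/29 (170.236.89.40 - 170.236.89.47) does not contain 170.236.89.35
  170.236.89.48/28 (170.236.89.48 - 170.236.89.63) does not contain 170.236.89.35
  170.236.89.64/26 (170.236.89.64 - 170.236.89.127) does not contain 170.236.89.35
  138.236.88.0/21 (138.236.88.0 - 138.236.95.255) does not contain 170.236.89.35
  170.236.64.0/20 (170.236.64.0 - 170.236.79.255) does not contain 170.236.89.35
Longest matching prefix is /15 -> interface Vlan10.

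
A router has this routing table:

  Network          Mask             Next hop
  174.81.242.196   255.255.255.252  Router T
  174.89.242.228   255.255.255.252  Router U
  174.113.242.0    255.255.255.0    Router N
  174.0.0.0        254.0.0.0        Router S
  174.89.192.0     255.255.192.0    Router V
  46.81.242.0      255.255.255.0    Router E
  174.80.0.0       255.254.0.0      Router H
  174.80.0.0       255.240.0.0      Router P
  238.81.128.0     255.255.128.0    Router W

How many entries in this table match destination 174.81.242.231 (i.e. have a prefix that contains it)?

Prefixes containing 174.81.242.231:
  174.0.0.0/7 (174.0.0.0 - 175.255.255.255)
  174.80.0.0/12 (174.80.0.0 - 174.95.255.255)
  174.80.0.0/15 (174.80.0.0 - 174.81.255.255)
Total matching entries: 3.

3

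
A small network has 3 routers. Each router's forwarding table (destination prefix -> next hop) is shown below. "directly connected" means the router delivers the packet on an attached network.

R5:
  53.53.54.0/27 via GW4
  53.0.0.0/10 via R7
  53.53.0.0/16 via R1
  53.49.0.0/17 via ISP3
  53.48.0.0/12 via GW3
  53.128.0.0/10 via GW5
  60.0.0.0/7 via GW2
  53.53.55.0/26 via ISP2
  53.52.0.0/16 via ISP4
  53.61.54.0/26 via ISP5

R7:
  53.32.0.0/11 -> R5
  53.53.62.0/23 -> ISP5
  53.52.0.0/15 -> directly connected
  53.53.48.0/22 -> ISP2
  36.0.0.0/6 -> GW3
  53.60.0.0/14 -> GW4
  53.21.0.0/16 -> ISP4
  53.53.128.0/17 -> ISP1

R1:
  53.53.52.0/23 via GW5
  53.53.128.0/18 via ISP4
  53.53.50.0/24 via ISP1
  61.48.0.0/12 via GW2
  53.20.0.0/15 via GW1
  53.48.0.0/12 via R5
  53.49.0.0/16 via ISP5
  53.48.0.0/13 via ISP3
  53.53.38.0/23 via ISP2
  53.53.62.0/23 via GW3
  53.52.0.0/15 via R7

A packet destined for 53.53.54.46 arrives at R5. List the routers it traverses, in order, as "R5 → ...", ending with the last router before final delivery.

At R5: longest match for 53.53.54.46 is 53.53.0.0/16 -> R1
At R1: longest match for 53.53.54.46 is 53.52.0.0/15 -> R7
At R7: longest match for 53.53.54.46 is 53.52.0.0/15 -> directly connected

R5 → R1 → R7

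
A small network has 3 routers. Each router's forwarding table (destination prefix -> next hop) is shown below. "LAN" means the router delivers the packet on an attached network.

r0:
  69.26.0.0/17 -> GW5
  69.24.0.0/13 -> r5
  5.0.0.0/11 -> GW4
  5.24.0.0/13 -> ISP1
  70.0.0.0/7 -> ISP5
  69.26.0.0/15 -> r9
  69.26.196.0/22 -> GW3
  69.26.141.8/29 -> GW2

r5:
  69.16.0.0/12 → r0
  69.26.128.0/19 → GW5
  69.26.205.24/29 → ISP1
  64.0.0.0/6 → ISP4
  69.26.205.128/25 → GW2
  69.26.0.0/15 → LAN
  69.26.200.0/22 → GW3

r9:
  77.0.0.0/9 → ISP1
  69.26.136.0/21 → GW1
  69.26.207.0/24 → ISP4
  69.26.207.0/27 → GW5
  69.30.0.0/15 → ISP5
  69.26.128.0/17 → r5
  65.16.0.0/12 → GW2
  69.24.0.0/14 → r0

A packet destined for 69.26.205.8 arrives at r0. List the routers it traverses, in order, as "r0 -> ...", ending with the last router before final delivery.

r0 -> r9 -> r5

At r0: longest match for 69.26.205.8 is 69.26.0.0/15 -> r9
At r9: longest match for 69.26.205.8 is 69.26.128.0/17 -> r5
At r5: longest match for 69.26.205.8 is 69.26.0.0/15 -> LAN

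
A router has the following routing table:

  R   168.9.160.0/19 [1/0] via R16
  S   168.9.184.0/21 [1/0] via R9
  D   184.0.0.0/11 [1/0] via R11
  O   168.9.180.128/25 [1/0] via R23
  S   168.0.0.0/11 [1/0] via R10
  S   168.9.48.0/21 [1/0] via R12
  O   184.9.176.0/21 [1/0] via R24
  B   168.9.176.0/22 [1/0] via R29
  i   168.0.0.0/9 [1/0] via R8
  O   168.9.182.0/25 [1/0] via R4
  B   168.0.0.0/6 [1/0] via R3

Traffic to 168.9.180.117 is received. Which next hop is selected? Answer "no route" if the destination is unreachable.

R16

Routes whose prefix contains 168.9.180.117:
  168.0.0.0/6 (168.0.0.0 - 171.255.255.255) -> R3
  168.0.0.0/9 (168.0.0.0 - 168.127.255.255) -> R8
  168.0.0.0/11 (168.0.0.0 - 168.31.255.255) -> R10
  168.9.160.0/19 (168.9.160.0 - 168.9.191.255) -> R16
More-specific entries that do NOT match:
  168.9.180.128/25 (168.9.180.128 - 168.9.180.255) does not contain 168.9.180.117
  168.9.182.0/25 (168.9.182.0 - 168.9.182.127) does not contain 168.9.180.117
  168.9.176.0/22 (168.9.176.0 - 168.9.179.255) does not contain 168.9.180.117
  168.9.184.0/21 (168.9.184.0 - 168.9.191.255) does not contain 168.9.180.117
  168.9.48.0/21 (168.9.48.0 - 168.9.55.255) does not contain 168.9.180.117
  184.9.176.0/21 (184.9.176.0 - 184.9.183.255) does not contain 168.9.180.117
Longest matching prefix is /19 -> next hop R16.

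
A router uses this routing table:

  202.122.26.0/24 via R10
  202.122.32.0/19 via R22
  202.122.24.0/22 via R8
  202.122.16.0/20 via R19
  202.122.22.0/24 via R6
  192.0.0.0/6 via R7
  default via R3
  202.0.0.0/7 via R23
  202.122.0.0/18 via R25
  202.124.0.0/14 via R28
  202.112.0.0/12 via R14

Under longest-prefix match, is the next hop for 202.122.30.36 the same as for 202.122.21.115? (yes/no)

yes

202.122.30.36: longest match 202.122.16.0/20 -> R19
202.122.21.115: longest match 202.122.16.0/20 -> R19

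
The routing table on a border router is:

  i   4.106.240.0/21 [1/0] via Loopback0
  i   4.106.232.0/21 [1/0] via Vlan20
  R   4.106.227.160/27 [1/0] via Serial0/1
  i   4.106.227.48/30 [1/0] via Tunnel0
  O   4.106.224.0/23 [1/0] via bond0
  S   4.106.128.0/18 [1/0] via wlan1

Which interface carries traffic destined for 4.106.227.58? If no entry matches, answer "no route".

No entry's prefix contains 4.106.227.58; there is no default route.

no route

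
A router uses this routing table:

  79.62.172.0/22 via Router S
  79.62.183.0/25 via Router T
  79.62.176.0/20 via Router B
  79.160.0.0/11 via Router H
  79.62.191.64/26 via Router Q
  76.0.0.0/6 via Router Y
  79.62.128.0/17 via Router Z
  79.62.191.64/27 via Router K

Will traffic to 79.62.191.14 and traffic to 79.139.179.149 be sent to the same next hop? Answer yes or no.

no

79.62.191.14: longest match 79.62.176.0/20 -> Router B
79.139.179.149: longest match 76.0.0.0/6 -> Router Y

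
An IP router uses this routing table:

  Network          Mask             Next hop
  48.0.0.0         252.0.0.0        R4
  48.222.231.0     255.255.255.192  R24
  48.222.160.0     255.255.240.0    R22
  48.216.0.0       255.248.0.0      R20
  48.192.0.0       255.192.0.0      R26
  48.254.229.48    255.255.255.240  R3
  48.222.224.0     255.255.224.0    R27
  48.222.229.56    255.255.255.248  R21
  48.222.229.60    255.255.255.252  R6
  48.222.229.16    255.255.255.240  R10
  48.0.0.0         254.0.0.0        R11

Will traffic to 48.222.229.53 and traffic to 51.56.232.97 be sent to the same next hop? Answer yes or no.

48.222.229.53: longest match 48.222.224.0/19 -> R27
51.56.232.97: longest match 48.0.0.0/6 -> R4

no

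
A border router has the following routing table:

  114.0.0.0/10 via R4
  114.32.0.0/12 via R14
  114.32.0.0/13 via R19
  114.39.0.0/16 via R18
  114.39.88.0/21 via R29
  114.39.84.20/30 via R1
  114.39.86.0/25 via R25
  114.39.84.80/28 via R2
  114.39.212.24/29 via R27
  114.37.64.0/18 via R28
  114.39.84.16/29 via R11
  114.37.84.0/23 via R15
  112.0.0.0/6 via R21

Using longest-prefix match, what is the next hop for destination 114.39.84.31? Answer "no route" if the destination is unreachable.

R18

Routes whose prefix contains 114.39.84.31:
  112.0.0.0/6 (112.0.0.0 - 115.255.255.255) -> R21
  114.0.0.0/10 (114.0.0.0 - 114.63.255.255) -> R4
  114.32.0.0/12 (114.32.0.0 - 114.47.255.255) -> R14
  114.32.0.0/13 (114.32.0.0 - 114.39.255.255) -> R19
  114.39.0.0/16 (114.39.0.0 - 114.39.255.255) -> R18
More-specific entries that do NOT match:
  114.39.84.20/30 (114.39.84.20 - 114.39.84.23) does not contain 114.39.84.31
  114.39.212.24/29 (114.39.212.24 - 114.39.212.31) does not contain 114.39.84.31
  114.39.84.16/29 (114.39.84.16 - 114.39.84.23) does not contain 114.39.84.31
  114.39.84.80/28 (114.39.84.80 - 114.39.84.95) does not contain 114.39.84.31
  114.39.86.0/25 (114.39.86.0 - 114.39.86.127) does not contain 114.39.84.31
  114.37.84.0/23 (114.37.84.0 - 114.37.85.255) does not contain 114.39.84.31
  114.39.88.0/21 (114.39.88.0 - 114.39.95.255) does not contain 114.39.84.31
  114.37.64.0/18 (114.37.64.0 - 114.37.127.255) does not contain 114.39.84.31
Longest matching prefix is /16 -> next hop R18.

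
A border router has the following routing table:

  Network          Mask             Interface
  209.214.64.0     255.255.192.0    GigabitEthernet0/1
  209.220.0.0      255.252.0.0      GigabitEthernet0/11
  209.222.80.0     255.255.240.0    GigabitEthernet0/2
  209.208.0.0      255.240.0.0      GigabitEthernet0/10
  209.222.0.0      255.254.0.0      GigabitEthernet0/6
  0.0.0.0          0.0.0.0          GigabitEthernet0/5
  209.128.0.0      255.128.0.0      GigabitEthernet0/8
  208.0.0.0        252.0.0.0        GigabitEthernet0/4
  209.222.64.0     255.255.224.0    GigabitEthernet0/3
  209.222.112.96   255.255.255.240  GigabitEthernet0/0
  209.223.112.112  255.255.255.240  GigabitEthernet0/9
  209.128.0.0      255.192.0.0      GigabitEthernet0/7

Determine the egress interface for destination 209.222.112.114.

GigabitEthernet0/6

Routes whose prefix contains 209.222.112.114:
  0.0.0.0/0 (default, matches everything) -> GigabitEthernet0/5
  208.0.0.0/6 (208.0.0.0 - 211.255.255.255) -> GigabitEthernet0/4
  209.128.0.0/9 (209.128.0.0 - 209.255.255.255) -> GigabitEthernet0/8
  209.208.0.0/12 (209.208.0.0 - 209.223.255.255) -> GigabitEthernet0/10
  209.220.0.0/14 (209.220.0.0 - 209.223.255.255) -> GigabitEthernet0/11
  209.222.0.0/15 (209.222.0.0 - 209.223.255.255) -> GigabitEthernet0/6
More-specific entries that do NOT match:
  209.222.112.96/28 (209.222.112.96 - 209.222.112.111) does not contain 209.222.112.114
  209.223.112.112/28 (209.223.112.112 - 209.223.112.127) does not contain 209.222.112.114
  209.222.80.0/20 (209.222.80.0 - 209.222.95.255) does not contain 209.222.112.114
  209.222.64.0/19 (209.222.64.0 - 209.222.95.255) does not contain 209.222.112.114
  209.214.64.0/18 (209.214.64.0 - 209.214.127.255) does not contain 209.222.112.114
Longest matching prefix is /15 -> interface GigabitEthernet0/6.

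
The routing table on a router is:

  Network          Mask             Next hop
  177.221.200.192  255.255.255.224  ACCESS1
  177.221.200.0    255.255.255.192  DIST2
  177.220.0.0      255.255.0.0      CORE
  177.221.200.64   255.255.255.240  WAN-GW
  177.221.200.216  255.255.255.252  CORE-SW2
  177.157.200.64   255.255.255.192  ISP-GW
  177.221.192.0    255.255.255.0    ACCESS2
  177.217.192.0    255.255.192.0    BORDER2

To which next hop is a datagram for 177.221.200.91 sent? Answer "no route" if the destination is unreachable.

No entry's prefix contains 177.221.200.91; there is no default route.

no route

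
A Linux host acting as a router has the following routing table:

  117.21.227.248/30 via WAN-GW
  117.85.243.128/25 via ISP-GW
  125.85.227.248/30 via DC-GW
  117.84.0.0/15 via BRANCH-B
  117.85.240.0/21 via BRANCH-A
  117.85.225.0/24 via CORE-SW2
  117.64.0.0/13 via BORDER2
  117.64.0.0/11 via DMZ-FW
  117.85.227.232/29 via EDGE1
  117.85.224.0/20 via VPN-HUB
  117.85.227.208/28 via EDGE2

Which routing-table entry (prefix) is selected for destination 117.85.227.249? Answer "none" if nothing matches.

Entries matching 117.85.227.249:
  117.64.0.0/11 (117.64.0.0 - 117.95.255.255)
  117.84.0.0/15 (117.84.0.0 - 117.85.255.255)
  117.85.224.0/20 (117.85.224.0 - 117.85.239.255)
Most specific is 117.85.224.0/20.

117.85.224.0/20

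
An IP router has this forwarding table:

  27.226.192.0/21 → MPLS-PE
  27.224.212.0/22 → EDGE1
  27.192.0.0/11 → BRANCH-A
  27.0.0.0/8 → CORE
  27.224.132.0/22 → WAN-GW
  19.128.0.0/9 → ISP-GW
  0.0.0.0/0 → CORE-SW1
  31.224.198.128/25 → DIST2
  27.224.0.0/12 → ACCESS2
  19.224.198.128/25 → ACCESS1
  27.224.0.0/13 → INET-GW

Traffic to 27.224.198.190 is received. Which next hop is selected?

Routes whose prefix contains 27.224.198.190:
  0.0.0.0/0 (default, matches everything) -> CORE-SW1
  27.0.0.0/8 (27.0.0.0 - 27.255.255.255) -> CORE
  27.224.0.0/12 (27.224.0.0 - 27.239.255.255) -> ACCESS2
  27.224.0.0/13 (27.224.0.0 - 27.231.255.255) -> INET-GW
More-specific entries that do NOT match:
  31.224.198.128/25 (31.224.198.128 - 31.224.198.255) does not contain 27.224.198.190
  19.224.198.128/25 (19.224.198.128 - 19.224.198.255) does not contain 27.224.198.190
  27.224.212.0/22 (27.224.212.0 - 27.224.215.255) does not contain 27.224.198.190
  27.224.132.0/22 (27.224.132.0 - 27.224.135.255) does not contain 27.224.198.190
  27.226.192.0/21 (27.226.192.0 - 27.226.199.255) does not contain 27.224.198.190
Longest matching prefix is /13 -> next hop INET-GW.

INET-GW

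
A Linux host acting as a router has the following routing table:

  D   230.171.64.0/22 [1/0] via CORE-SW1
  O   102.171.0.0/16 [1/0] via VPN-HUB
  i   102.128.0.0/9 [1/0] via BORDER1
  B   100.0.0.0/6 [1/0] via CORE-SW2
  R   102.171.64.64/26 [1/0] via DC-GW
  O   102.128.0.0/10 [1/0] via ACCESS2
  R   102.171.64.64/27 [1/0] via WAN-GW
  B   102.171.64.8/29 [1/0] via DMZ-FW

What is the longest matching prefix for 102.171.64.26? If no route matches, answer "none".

Entries matching 102.171.64.26:
  100.0.0.0/6 (100.0.0.0 - 103.255.255.255)
  102.128.0.0/9 (102.128.0.0 - 102.255.255.255)
  102.128.0.0/10 (102.128.0.0 - 102.191.255.255)
  102.171.0.0/16 (102.171.0.0 - 102.171.255.255)
Most specific is 102.171.0.0/16.

102.171.0.0/16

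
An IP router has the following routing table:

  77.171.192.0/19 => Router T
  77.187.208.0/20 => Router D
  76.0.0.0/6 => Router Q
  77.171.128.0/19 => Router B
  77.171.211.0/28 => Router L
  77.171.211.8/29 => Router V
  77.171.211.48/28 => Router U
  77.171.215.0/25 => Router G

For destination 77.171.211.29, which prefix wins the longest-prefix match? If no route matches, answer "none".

77.171.192.0/19

Entries matching 77.171.211.29:
  76.0.0.0/6 (76.0.0.0 - 79.255.255.255)
  77.171.192.0/19 (77.171.192.0 - 77.171.223.255)
Most specific is 77.171.192.0/19.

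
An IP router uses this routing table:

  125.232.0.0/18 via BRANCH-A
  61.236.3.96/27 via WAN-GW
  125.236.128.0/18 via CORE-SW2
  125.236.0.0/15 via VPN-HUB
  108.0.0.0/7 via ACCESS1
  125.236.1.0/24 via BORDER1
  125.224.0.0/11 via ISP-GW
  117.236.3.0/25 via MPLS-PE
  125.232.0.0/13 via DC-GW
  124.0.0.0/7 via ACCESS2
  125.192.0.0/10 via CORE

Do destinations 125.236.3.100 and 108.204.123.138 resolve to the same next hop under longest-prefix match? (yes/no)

125.236.3.100: longest match 125.236.0.0/15 -> VPN-HUB
108.204.123.138: longest match 108.0.0.0/7 -> ACCESS1

no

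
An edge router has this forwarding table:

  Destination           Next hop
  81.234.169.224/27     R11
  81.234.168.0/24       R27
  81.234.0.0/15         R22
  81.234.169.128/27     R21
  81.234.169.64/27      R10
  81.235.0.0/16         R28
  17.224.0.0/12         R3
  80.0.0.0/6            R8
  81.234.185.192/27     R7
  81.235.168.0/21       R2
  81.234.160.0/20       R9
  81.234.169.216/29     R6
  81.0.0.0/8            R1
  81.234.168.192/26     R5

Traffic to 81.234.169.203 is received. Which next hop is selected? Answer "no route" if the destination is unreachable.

R9

Routes whose prefix contains 81.234.169.203:
  80.0.0.0/6 (80.0.0.0 - 83.255.255.255) -> R8
  81.0.0.0/8 (81.0.0.0 - 81.255.255.255) -> R1
  81.234.0.0/15 (81.234.0.0 - 81.235.255.255) -> R22
  81.234.160.0/20 (81.234.160.0 - 81.234.175.255) -> R9
More-specific entries that do NOT match:
  81.234.169.216/29 (81.234.169.216 - 81.234.169.223) does not contain 81.234.169.203
  81.234.169.224/27 (81.234.169.224 - 81.234.169.255) does not contain 81.234.169.203
  81.234.169.128/27 (81.234.169.128 - 81.234.169.159) does not contain 81.234.169.203
  81.234.169.64/27 (81.234.169.64 - 81.234.169.95) does not contain 81.234.169.203
  81.234.185.192/27 (81.234.185.192 - 81.234.185.223) does not contain 81.234.169.203
  81.234.168.192/26 (81.234.168.192 - 81.234.168.255) does not contain 81.234.169.203
  81.234.168.0/24 (81.234.168.0 - 81.234.168.255) does not contain 81.234.169.203
  81.235.168.0/21 (81.235.168.0 - 81.235.175.255) does not contain 81.234.169.203
Longest matching prefix is /20 -> next hop R9.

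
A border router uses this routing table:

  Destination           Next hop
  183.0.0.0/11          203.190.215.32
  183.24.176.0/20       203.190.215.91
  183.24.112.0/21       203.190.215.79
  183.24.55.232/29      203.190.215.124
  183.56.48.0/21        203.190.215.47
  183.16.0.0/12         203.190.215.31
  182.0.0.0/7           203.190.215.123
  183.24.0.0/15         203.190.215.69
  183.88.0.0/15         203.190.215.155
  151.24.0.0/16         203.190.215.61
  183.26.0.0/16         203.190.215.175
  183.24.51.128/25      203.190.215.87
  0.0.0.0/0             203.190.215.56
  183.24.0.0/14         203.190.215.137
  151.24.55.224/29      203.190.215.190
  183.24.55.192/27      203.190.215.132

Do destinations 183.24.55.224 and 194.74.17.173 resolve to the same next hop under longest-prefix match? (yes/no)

183.24.55.224: longest match 183.24.0.0/15 -> 203.190.215.69
194.74.17.173: longest match 0.0.0.0/0 -> 203.190.215.56

no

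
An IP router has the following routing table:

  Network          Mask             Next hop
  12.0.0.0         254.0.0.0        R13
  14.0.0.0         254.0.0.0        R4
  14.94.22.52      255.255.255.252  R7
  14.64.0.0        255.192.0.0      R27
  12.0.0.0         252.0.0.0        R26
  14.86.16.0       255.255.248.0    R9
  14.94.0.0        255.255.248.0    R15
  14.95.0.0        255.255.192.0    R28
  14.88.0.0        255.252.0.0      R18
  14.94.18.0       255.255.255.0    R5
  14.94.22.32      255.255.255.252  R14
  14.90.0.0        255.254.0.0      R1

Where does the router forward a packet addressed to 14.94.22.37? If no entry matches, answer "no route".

Routes whose prefix contains 14.94.22.37:
  12.0.0.0/6 (12.0.0.0 - 15.255.255.255) -> R26
  14.0.0.0/7 (14.0.0.0 - 15.255.255.255) -> R4
  14.64.0.0/10 (14.64.0.0 - 14.127.255.255) -> R27
More-specific entries that do NOT match:
  14.94.22.52/30 (14.94.22.52 - 14.94.22.55) does not contain 14.94.22.37
  14.94.22.32/30 (14.94.22.32 - 14.94.22.35) does not contain 14.94.22.37
  14.94.18.0/24 (14.94.18.0 - 14.94.18.255) does not contain 14.94.22.37
  14.86.16.0/21 (14.86.16.0 - 14.86.23.255) does not contain 14.94.22.37
  14.94.0.0/21 (14.94.0.0 - 14.94.7.255) does not contain 14.94.22.37
  14.95.0.0/18 (14.95.0.0 - 14.95.63.255) does not contain 14.94.22.37
  14.90.0.0/15 (14.90.0.0 - 14.91.255.255) does not contain 14.94.22.37
  14.88.0.0/14 (14.88.0.0 - 14.91.255.255) does not contain 14.94.22.37
Longest matching prefix is /10 -> next hop R27.

R27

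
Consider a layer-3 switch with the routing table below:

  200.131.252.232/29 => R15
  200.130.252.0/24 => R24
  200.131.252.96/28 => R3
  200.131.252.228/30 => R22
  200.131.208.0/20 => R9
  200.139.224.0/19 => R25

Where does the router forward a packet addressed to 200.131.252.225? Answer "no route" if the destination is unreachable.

no route

No entry's prefix contains 200.131.252.225; there is no default route.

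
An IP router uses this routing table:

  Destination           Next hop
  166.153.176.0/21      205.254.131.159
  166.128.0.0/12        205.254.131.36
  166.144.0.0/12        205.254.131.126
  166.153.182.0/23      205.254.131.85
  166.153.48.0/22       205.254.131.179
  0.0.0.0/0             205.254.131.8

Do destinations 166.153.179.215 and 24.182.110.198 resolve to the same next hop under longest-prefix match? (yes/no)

166.153.179.215: longest match 166.153.176.0/21 -> 205.254.131.159
24.182.110.198: longest match 0.0.0.0/0 -> 205.254.131.8

no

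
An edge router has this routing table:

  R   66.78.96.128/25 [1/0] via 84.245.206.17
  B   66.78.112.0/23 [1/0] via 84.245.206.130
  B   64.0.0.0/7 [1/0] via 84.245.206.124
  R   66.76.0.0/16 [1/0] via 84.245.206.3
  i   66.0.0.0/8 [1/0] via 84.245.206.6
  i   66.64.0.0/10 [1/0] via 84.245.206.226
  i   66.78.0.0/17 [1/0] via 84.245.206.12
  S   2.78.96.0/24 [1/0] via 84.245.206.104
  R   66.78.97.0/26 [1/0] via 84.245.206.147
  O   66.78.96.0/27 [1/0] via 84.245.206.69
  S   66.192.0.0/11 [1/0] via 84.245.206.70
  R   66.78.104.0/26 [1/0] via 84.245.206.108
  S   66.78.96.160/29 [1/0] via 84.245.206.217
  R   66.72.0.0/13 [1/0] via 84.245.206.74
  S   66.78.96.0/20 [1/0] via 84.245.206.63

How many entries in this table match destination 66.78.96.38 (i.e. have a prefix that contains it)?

Prefixes containing 66.78.96.38:
  66.0.0.0/8 (66.0.0.0 - 66.255.255.255)
  66.64.0.0/10 (66.64.0.0 - 66.127.255.255)
  66.72.0.0/13 (66.72.0.0 - 66.79.255.255)
  66.78.0.0/17 (66.78.0.0 - 66.78.127.255)
  66.78.96.0/20 (66.78.96.0 - 66.78.111.255)
Total matching entries: 5.

5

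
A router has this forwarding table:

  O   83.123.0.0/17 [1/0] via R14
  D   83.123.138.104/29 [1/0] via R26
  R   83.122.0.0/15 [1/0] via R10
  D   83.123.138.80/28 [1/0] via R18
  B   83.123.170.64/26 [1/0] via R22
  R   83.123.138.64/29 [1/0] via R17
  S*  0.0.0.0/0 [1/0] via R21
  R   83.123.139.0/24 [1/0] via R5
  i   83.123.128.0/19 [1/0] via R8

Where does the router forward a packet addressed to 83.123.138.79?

Routes whose prefix contains 83.123.138.79:
  0.0.0.0/0 (default, matches everything) -> R21
  83.122.0.0/15 (83.122.0.0 - 83.123.255.255) -> R10
  83.123.128.0/19 (83.123.128.0 - 83.123.159.255) -> R8
More-specific entries that do NOT match:
  83.123.138.104/29 (83.123.138.104 - 83.123.138.111) does not contain 83.123.138.79
  83.123.138.64/29 (83.123.138.64 - 83.123.138.71) does not contain 83.123.138.79
  83.123.138.80/28 (83.123.138.80 - 83.123.138.95) does not contain 83.123.138.79
  83.123.170.64/26 (83.123.170.64 - 83.123.170.127) does not contain 83.123.138.79
  83.123.139.0/24 (83.123.139.0 - 83.123.139.255) does not contain 83.123.138.79
Longest matching prefix is /19 -> next hop R8.

R8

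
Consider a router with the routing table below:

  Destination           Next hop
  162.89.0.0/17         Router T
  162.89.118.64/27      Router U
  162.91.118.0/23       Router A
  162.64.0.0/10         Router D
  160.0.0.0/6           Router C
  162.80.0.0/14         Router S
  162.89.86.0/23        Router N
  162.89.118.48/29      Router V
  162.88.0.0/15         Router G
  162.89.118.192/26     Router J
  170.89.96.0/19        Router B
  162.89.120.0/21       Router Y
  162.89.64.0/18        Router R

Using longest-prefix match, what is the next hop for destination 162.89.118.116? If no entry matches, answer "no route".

Routes whose prefix contains 162.89.118.116:
  160.0.0.0/6 (160.0.0.0 - 163.255.255.255) -> Router C
  162.64.0.0/10 (162.64.0.0 - 162.127.255.255) -> Router D
  162.88.0.0/15 (162.88.0.0 - 162.89.255.255) -> Router G
  162.89.0.0/17 (162.89.0.0 - 162.89.127.255) -> Router T
  162.89.64.0/18 (162.89.64.0 - 162.89.127.255) -> Router R
More-specific entries that do NOT match:
  162.89.118.48/29 (162.89.118.48 - 162.89.118.55) does not contain 162.89.118.116
  162.89.118.64/27 (162.89.118.64 - 162.89.118.95) does not contain 162.89.118.116
  162.89.118.192/26 (162.89.118.192 - 162.89.118.255) does not contain 162.89.118.116
  162.91.118.0/23 (162.91.118.0 - 162.91.119.255) does not contain 162.89.118.116
  162.89.86.0/23 (162.89.86.0 - 162.89.87.255) does not contain 162.89.118.116
  162.89.120.0/21 (162.89.120.0 - 162.89.127.255) does not contain 162.89.118.116
  170.89.96.0/19 (170.89.96.0 - 170.89.127.255) does not contain 162.89.118.116
Longest matching prefix is /18 -> next hop Router R.

Router R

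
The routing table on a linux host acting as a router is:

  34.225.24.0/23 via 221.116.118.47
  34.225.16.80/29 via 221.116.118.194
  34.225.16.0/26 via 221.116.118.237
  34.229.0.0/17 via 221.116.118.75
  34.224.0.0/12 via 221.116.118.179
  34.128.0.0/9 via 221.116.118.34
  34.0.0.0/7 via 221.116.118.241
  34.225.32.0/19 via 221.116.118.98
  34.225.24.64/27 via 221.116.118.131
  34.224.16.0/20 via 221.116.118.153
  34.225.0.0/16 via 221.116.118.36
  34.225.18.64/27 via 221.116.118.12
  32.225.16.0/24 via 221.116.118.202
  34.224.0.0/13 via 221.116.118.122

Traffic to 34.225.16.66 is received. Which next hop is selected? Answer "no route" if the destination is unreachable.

Routes whose prefix contains 34.225.16.66:
  34.0.0.0/7 (34.0.0.0 - 35.255.255.255) -> 221.116.118.241
  34.128.0.0/9 (34.128.0.0 - 34.255.255.255) -> 221.116.118.34
  34.224.0.0/12 (34.224.0.0 - 34.239.255.255) -> 221.116.118.179
  34.224.0.0/13 (34.224.0.0 - 34.231.255.255) -> 221.116.118.122
  34.225.0.0/16 (34.225.0.0 - 34.225.255.255) -> 221.116.118.36
More-specific entries that do NOT match:
  34.225.16.80/29 (34.225.16.80 - 34.225.16.87) does not contain 34.225.16.66
  34.225.24.64/27 (34.225.24.64 - 34.225.24.95) does not contain 34.225.16.66
  34.225.18.64/27 (34.225.18.64 - 34.225.18.95) does not contain 34.225.16.66
  34.225.16.0/26 (34.225.16.0 - 34.225.16.63) does not contain 34.225.16.66
  32.225.16.0/24 (32.225.16.0 - 32.225.16.255) does not contain 34.225.16.66
  34.225.24.0/23 (34.225.24.0 - 34.225.25.255) does not contain 34.225.16.66
  34.224.16.0/20 (34.224.16.0 - 34.224.31.255) does not contain 34.225.16.66
  34.225.32.0/19 (34.225.32.0 - 34.225.63.255) does not contain 34.225.16.66
  34.229.0.0/17 (34.229.0.0 - 34.229.127.255) does not contain 34.225.16.66
Longest matching prefix is /16 -> next hop 221.116.118.36.

221.116.118.36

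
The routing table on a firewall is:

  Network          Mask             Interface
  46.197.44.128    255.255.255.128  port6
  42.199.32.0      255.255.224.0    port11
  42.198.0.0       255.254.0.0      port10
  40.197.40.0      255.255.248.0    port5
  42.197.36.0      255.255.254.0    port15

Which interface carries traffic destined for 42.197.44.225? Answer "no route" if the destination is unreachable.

no route

No entry's prefix contains 42.197.44.225; there is no default route.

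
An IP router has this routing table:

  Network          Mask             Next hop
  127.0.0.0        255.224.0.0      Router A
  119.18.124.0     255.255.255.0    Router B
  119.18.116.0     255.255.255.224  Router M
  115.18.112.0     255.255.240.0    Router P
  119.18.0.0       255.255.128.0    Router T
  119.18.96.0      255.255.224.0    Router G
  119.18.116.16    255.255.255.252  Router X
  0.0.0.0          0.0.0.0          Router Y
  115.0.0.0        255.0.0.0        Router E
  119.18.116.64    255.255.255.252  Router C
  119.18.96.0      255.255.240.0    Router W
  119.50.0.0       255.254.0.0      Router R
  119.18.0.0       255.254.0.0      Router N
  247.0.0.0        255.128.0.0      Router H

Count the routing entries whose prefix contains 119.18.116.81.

Prefixes containing 119.18.116.81:
  0.0.0.0/0 (default, matches everything)
  119.18.0.0/15 (119.18.0.0 - 119.19.255.255)
  119.18.0.0/17 (119.18.0.0 - 119.18.127.255)
  119.18.96.0/19 (119.18.96.0 - 119.18.127.255)
Total matching entries: 4.

4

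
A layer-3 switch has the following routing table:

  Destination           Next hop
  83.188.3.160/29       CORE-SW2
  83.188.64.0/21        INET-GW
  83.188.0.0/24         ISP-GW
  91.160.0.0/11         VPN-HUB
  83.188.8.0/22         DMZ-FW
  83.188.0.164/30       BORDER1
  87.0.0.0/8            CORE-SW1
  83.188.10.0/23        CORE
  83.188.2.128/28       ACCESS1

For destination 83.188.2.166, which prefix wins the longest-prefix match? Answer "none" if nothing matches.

83.188.2.166 is outside every listed prefix and there is no default route.

none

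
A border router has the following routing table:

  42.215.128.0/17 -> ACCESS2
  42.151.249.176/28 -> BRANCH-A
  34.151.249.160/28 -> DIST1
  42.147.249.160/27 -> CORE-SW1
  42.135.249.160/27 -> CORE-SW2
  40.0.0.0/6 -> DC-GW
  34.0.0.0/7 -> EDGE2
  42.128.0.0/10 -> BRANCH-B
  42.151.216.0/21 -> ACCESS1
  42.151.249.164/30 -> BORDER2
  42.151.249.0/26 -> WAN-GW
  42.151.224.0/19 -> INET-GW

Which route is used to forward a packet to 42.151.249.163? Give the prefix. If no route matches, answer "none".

Entries matching 42.151.249.163:
  40.0.0.0/6 (40.0.0.0 - 43.255.255.255)
  42.128.0.0/10 (42.128.0.0 - 42.191.255.255)
  42.151.224.0/19 (42.151.224.0 - 42.151.255.255)
Most specific is 42.151.224.0/19.

42.151.224.0/19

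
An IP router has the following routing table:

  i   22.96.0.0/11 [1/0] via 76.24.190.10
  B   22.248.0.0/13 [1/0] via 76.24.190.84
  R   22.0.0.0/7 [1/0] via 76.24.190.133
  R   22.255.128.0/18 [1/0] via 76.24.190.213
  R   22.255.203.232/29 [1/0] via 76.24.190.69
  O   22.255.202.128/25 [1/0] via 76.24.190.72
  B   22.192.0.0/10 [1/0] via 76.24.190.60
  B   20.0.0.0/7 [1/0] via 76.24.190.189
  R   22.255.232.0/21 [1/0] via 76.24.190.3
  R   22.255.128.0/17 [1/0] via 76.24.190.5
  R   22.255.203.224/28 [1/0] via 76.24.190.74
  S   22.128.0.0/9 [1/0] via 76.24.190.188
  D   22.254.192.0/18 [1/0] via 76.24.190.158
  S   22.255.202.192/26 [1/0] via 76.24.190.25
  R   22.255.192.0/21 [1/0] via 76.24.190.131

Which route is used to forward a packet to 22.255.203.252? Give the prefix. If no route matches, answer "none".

Entries matching 22.255.203.252:
  22.0.0.0/7 (22.0.0.0 - 23.255.255.255)
  22.128.0.0/9 (22.128.0.0 - 22.255.255.255)
  22.192.0.0/10 (22.192.0.0 - 22.255.255.255)
  22.248.0.0/13 (22.248.0.0 - 22.255.255.255)
  22.255.128.0/17 (22.255.128.0 - 22.255.255.255)
Most specific is 22.255.128.0/17.

22.255.128.0/17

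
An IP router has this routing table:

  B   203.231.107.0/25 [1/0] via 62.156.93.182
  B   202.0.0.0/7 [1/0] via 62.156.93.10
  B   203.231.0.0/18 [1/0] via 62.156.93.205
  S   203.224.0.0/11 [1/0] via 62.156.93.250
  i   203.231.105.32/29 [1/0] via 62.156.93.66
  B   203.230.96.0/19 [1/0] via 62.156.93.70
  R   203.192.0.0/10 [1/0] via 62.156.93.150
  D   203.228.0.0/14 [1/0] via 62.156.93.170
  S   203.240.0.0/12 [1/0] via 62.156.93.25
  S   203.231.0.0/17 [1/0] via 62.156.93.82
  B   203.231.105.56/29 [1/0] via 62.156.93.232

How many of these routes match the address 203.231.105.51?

Prefixes containing 203.231.105.51:
  202.0.0.0/7 (202.0.0.0 - 203.255.255.255)
  203.192.0.0/10 (203.192.0.0 - 203.255.255.255)
  203.224.0.0/11 (203.224.0.0 - 203.255.255.255)
  203.228.0.0/14 (203.228.0.0 - 203.231.255.255)
  203.231.0.0/17 (203.231.0.0 - 203.231.127.255)
Total matching entries: 5.

5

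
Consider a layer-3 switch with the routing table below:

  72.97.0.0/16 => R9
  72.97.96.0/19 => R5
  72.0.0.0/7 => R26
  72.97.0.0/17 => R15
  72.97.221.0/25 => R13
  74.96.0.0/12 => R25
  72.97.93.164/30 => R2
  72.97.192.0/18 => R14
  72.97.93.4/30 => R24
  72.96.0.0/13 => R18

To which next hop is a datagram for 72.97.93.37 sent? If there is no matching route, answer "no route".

Routes whose prefix contains 72.97.93.37:
  72.0.0.0/7 (72.0.0.0 - 73.255.255.255) -> R26
  72.96.0.0/13 (72.96.0.0 - 72.103.255.255) -> R18
  72.97.0.0/16 (72.97.0.0 - 72.97.255.255) -> R9
  72.97.0.0/17 (72.97.0.0 - 72.97.127.255) -> R15
More-specific entries that do NOT match:
  72.97.93.164/30 (72.97.93.164 - 72.97.93.167) does not contain 72.97.93.37
  72.97.93.4/30 (72.97.93.4 - 72.97.93.7) does not contain 72.97.93.37
  72.97.221.0/25 (72.97.221.0 - 72.97.221.127) does not contain 72.97.93.37
  72.97.96.0/19 (72.97.96.0 - 72.97.127.255) does not contain 72.97.93.37
  72.97.192.0/18 (72.97.192.0 - 72.97.255.255) does not contain 72.97.93.37
Longest matching prefix is /17 -> next hop R15.

R15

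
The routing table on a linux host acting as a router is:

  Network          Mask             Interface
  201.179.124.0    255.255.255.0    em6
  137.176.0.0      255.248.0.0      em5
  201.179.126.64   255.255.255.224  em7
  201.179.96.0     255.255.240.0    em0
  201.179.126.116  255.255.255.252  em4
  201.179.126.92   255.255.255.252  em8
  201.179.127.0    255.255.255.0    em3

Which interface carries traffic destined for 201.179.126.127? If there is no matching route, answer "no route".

No entry's prefix contains 201.179.126.127; there is no default route.

no route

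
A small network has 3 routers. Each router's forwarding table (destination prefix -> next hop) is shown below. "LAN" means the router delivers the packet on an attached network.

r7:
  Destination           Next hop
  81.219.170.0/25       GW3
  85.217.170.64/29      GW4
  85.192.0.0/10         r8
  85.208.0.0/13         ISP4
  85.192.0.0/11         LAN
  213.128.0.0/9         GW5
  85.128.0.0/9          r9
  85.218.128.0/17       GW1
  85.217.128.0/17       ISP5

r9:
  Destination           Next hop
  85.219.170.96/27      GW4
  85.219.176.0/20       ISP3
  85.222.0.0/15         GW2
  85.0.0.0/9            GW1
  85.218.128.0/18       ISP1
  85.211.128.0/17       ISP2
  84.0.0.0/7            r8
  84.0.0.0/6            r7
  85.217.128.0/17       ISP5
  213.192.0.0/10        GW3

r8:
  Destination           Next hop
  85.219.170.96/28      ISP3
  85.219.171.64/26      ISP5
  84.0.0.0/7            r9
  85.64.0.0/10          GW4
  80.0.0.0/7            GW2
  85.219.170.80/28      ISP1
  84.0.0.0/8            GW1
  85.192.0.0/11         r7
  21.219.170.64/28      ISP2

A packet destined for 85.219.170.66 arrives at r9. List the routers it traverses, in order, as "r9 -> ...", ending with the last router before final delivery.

At r9: longest match for 85.219.170.66 is 84.0.0.0/7 -> r8
At r8: longest match for 85.219.170.66 is 85.192.0.0/11 -> r7
At r7: longest match for 85.219.170.66 is 85.192.0.0/11 -> LAN

r9 -> r8 -> r7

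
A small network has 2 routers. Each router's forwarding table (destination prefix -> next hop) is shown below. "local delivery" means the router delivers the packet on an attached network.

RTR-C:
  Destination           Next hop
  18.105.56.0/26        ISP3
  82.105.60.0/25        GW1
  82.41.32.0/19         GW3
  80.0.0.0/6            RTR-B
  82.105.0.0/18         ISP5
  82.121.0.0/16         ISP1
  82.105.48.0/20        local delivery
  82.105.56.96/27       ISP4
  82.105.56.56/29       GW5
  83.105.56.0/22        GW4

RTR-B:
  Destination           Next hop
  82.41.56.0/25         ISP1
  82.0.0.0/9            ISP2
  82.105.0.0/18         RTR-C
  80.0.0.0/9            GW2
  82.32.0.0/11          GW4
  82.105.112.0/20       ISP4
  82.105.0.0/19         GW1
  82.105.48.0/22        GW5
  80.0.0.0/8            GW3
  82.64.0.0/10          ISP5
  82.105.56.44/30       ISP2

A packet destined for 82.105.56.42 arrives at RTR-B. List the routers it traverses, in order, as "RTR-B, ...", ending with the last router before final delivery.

At RTR-B: longest match for 82.105.56.42 is 82.105.0.0/18 -> RTR-C
At RTR-C: longest match for 82.105.56.42 is 82.105.48.0/20 -> local delivery

RTR-B, RTR-C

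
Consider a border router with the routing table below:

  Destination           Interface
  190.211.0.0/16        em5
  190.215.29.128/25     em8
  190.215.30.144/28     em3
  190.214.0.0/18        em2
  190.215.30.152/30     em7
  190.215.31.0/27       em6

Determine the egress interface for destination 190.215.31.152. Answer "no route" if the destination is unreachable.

No entry's prefix contains 190.215.31.152; there is no default route.

no route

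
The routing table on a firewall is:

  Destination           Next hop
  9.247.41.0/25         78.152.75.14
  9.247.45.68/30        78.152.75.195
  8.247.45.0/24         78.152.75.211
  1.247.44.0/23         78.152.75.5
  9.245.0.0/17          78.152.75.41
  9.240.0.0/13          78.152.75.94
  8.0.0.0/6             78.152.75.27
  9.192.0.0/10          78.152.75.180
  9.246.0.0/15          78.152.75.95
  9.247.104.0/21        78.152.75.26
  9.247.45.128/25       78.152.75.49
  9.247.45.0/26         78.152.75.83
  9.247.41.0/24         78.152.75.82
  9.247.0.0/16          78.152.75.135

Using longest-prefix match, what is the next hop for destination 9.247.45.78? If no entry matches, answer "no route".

Routes whose prefix contains 9.247.45.78:
  8.0.0.0/6 (8.0.0.0 - 11.255.255.255) -> 78.152.75.27
  9.192.0.0/10 (9.192.0.0 - 9.255.255.255) -> 78.152.75.180
  9.240.0.0/13 (9.240.0.0 - 9.247.255.255) -> 78.152.75.94
  9.246.0.0/15 (9.246.0.0 - 9.247.255.255) -> 78.152.75.95
  9.247.0.0/16 (9.247.0.0 - 9.247.255.255) -> 78.152.75.135
More-specific entries that do NOT match:
  9.247.45.68/30 (9.247.45.68 - 9.247.45.71) does not contain 9.247.45.78
  9.247.45.0/26 (9.247.45.0 - 9.247.45.63) does not contain 9.247.45.78
  9.247.41.0/25 (9.247.41.0 - 9.247.41.127) does not contain 9.247.45.78
  9.247.45.128/25 (9.247.45.128 - 9.247.45.255) does not contain 9.247.45.78
  8.247.45.0/24 (8.247.45.0 - 8.247.45.255) does not contain 9.247.45.78
  9.247.41.0/24 (9.247.41.0 - 9.247.41.255) does not contain 9.247.45.78
  1.247.44.0/23 (1.247.44.0 - 1.247.45.255) does not contain 9.247.45.78
  9.247.104.0/21 (9.247.104.0 - 9.247.111.255) does not contain 9.247.45.78
  9.245.0.0/17 (9.245.0.0 - 9.245.127.255) does not contain 9.247.45.78
Longest matching prefix is /16 -> next hop 78.152.75.135.

78.152.75.135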